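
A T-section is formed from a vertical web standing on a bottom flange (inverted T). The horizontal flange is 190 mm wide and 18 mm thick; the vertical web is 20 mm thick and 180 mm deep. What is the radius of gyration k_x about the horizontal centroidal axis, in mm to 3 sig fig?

k_x ≈ 62.0 mm

Treat the section as a set of non-overlapping primitives; coordinates are from the bounding-box lower-left.
Flange: 190 × 18, A = 3 420 mm², y = 9 mm, Ī = 92 340 mm⁴.
Web: 20 × 180, A = 3 600 mm², y = 108 mm, Ī = 9 720 000 mm⁴.
Centroid: ȳ = ΣA·y / ΣA = 59.769 mm.
Transfer each piece to the horizontal centroidal axis using Ī + A·d² with d = y − 59.769:
  flange: d = -50.769 mm → contributes +8 907 441 mm⁴
  web: d = 48.231 mm → contributes +18 094 346 mm⁴
Total I = 27 001 786 mm⁴.
Radius of gyration: k = √(I/A) = √(27 001 786 / 7 020) = 62.019 mm.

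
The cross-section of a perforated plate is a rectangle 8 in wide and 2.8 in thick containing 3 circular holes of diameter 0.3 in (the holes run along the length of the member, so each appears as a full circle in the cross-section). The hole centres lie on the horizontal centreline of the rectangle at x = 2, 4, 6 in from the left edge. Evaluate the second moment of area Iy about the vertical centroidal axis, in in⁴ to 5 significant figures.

Iy ≈ 118.90 in⁴

Break the section into simple shapes (no overlaps), measuring from the bottom-left corner of the bounding box.
Plate: 8 × 2.8, A = 22.4 in², x = 4 in, Ī = 119.4667 in⁴.
Hole 1 (subtracted): ⌀0.3, A = 0.07068583 in², x = 2 in, Ī = 0.0003976078 in⁴.
Hole 2 (subtracted): ⌀0.3, A = 0.07068583 in², x = 4 in, Ī = 0.0003976078 in⁴.
Hole 3 (subtracted): ⌀0.3, A = 0.07068583 in², x = 6 in, Ī = 0.0003976078 in⁴.
By symmetry the centroid is at mid-width, x̄ = 4 in.
Transfer each piece to the vertical centroidal axis using Ī + A·d² with d = x − 4:
  plate: d = 0 in → contributes +119.4667 in⁴
  hole 1: d = -2 in → contributes −0.2831409 in⁴
  hole 2: d = 0 in → contributes −0.0003976078 in⁴
  hole 3: d = 2 in → contributes −0.2831409 in⁴
Total I = 118.9 in⁴.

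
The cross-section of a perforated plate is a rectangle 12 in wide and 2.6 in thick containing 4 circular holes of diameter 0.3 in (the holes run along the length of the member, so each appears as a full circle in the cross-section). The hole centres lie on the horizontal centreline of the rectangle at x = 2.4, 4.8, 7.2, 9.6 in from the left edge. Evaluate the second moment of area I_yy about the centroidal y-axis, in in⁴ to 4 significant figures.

Split into non-overlapping primitives; take the origin at the lower-left of the bounding box.
Plate: 12 × 2.6, A = 31.2 in², x = 6 in, Ī = 374.4 in⁴.
Hole 1 (subtracted): ⌀0.3, A = 0.0706858 in², x = 2.4 in, Ī = 0.000397608 in⁴.
Hole 2 (subtracted): ⌀0.3, A = 0.0706858 in², x = 4.8 in, Ī = 0.000397608 in⁴.
Hole 3 (subtracted): ⌀0.3, A = 0.0706858 in², x = 7.2 in, Ī = 0.000397608 in⁴.
Hole 4 (subtracted): ⌀0.3, A = 0.0706858 in², x = 9.6 in, Ī = 0.000397608 in⁴.
By symmetry the centroid is at mid-width, x̄ = 6 in.
Transfer each piece to the centroidal y-axis using Ī + A·d² with d = x − 6:
  plate: d = 0 in → contributes +374.4 in⁴
  hole 1: d = -3.6 in → contributes −0.916486 in⁴
  hole 2: d = -1.2 in → contributes −0.102185 in⁴
  hole 3: d = 1.2 in → contributes −0.102185 in⁴
  hole 4: d = 3.6 in → contributes −0.916486 in⁴
Total I = 372.363 in⁴.

I_yy ≈ 372.4 in⁴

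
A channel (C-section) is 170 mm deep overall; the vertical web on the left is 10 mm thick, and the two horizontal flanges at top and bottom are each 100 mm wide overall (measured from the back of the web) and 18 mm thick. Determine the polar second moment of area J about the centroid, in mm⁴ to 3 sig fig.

J ≈ 2.79 × 10⁷ mm⁴

Decompose the section into non-overlapping parts with the origin at the bottom-left of its bounding rectangle.
Web: 10 × 170, A = 1 700 mm², y = 85 mm, Ī = 4 094 167 mm⁴.
Top flange (beyond web): 90 × 18, A = 1 620 mm², y = 161 mm, Ī = 43 740 mm⁴.
Bottom flange (beyond web): 90 × 18, A = 1 620 mm², y = 9 mm, Ī = 43 740 mm⁴.
By symmetry the centroid is at mid-height, ȳ = 85 mm.
Transfer each piece to the centroidal x-axis using Ī + A·d² with d = y − 85:
  web: d = 0 mm → contributes +4 094 167 mm⁴
  top flange (beyond web): d = 76 mm → contributes +9 400 860 mm⁴
  bottom flange (beyond web): d = -76 mm → contributes +9 400 860 mm⁴
Total I = 22 895 887 mm⁴.
For the y-axis: x̄ = 37.794 mm.
Repeating about the centroidal y-axis gives I_y = 4 988 616 mm⁴.
Polar second moment: J = I_x + I_y = 27 884 503 mm⁴.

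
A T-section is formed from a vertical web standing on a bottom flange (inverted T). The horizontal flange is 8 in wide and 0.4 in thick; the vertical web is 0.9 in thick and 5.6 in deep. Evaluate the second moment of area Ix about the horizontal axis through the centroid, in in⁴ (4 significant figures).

Ix ≈ 30.83 in⁴

Break the section into simple shapes (no overlaps), measuring from the bottom-left corner of the bounding box.
Flange: 8 × 0.4, A = 3.2 in², y = 0.2 in, Ī = 0.0426667 in⁴.
Web: 0.9 × 5.6, A = 5.04 in², y = 3.2 in, Ī = 13.1712 in⁴.
Centroid: ȳ = ΣA·y / ΣA = 2.03495 in.
Transfer each piece to the horizontal axis through the centroid using Ī + A·d² with d = y − 2.03495:
  flange: d = -1.83495 in → contributes +10.8172 in⁴
  web: d = 1.16505 in → contributes +20.0122 in⁴
Total I = 30.8294 in⁴.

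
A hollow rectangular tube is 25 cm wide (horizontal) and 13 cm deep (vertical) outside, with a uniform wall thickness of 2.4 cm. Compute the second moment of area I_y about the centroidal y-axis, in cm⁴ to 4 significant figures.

Break the section into simple shapes (no overlaps), measuring from the bottom-left corner of the bounding box.
Outer rectangle: 25 × 13, A = 325 cm², x = 12.5 cm, Ī = 16927.1 cm⁴.
Inner void (subtracted): 20.2 × 8.2, A = 165.64 cm², x = 12.5 cm, Ī = 5632.31 cm⁴.
By symmetry the centroid is at mid-width, x̄ = 12.5 cm.
All pieces are centred on the centroidal y-axis, so I = ΣĪ (holes subtracted) = 11294.8 cm⁴.

I_y ≈ 1.129 × 10⁴ cm⁴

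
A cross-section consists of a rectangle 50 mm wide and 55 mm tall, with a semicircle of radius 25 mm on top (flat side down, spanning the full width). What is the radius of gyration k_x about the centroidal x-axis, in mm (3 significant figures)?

k_x ≈ 21.9 mm

Split into non-overlapping primitives; take the origin at the lower-left of the bounding box.
Rectangular body: 50 × 55, A = 2 750 mm², y = 27.5 mm, Ī = 693 229 mm⁴.
Semicircular cap: semicircle r = 25, A = 981.75 mm², y = 65.61 mm, Ī = 42 874 mm⁴.
Centroid: ȳ = ΣA·y / ΣA = 37.526 mm.
Transfer each piece to the centroidal x-axis using Ī + A·d² with d = y − 37.526:
  rectangular body: d = -10.026 mm → contributes +969 664 mm⁴
  semicircular cap: d = 28.084 mm → contributes +817 204 mm⁴
Total I = 1 786 868 mm⁴.
Radius of gyration: k = √(I/A) = √(1 786 868 / 3731.7) = 21.882 mm.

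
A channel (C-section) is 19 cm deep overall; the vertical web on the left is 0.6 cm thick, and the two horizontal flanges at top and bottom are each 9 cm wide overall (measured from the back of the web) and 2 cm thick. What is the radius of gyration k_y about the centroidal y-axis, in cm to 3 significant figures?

k_y ≈ 2.87 cm

Treat the section as a set of non-overlapping primitives; coordinates are from the bounding-box lower-left.
Web: 0.6 × 19, A = 11.4 cm², x = 0.3 cm, Ī = 0.342 cm⁴.
Top flange (beyond web): 8.4 × 2, A = 16.8 cm², x = 4.8 cm, Ī = 98.784 cm⁴.
Bottom flange (beyond web): 8.4 × 2, A = 16.8 cm², x = 4.8 cm, Ī = 98.784 cm⁴.
Centroid: x̄ = ΣA·x / ΣA = 3.66 cm.
Transfer each piece to the centroidal y-axis using Ī + A·d² with d = x − 3.66:
  web: d = -3.36 cm → contributes +129.04 cm⁴
  top flange (beyond web): d = 1.14 cm → contributes +120.62 cm⁴
  bottom flange (beyond web): d = 1.14 cm → contributes +120.62 cm⁴
Total I = 370.28 cm⁴.
Radius of gyration: k = √(I/A) = √(370.28 / 45) = 2.8685 cm.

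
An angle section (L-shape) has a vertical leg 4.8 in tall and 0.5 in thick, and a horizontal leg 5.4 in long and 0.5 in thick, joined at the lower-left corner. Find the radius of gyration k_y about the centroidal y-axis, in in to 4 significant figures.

k_y ≈ 1.686 in

Decompose the section into non-overlapping parts with the origin at the bottom-left of its bounding rectangle.
Vertical leg: 0.5 × 4.8, A = 2.4 in², x = 0.25 in, Ī = 0.05 in⁴.
Horizontal leg (remainder): 4.9 × 0.5, A = 2.45 in², x = 2.95 in, Ī = 4.90204 in⁴.
Centroid: x̄ = ΣA·x / ΣA = 1.61392 in.
Transfer each piece to the centroidal y-axis using Ī + A·d² with d = x − 1.61392:
  vertical leg: d = -1.36392 in → contributes +4.51465 in⁴
  horizontal leg (remainder): d = 1.33608 in → contributes +9.27558 in⁴
Total I = 13.7902 in⁴.
Radius of gyration: k = √(I/A) = √(13.7902 / 4.85) = 1.68622 in.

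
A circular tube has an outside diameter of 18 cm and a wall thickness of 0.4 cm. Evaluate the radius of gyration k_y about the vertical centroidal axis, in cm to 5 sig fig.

Treat the section as a set of non-overlapping primitives; coordinates are from the bounding-box lower-left.
Outer circle: ⌀18, A = 254.469 cm², x = 9 cm, Ī = 5152.997 cm⁴.
Bore (subtracted): ⌀17.2, A = 232.3522 cm², x = 9 cm, Ī = 4296.192 cm⁴.
By symmetry the centroid is at mid-width, x̄ = 9 cm.
All pieces are centred on the vertical centroidal axis, so I = ΣĪ (holes subtracted) = 856.8053 cm⁴.
Radius of gyration: k = √(I/A) = √(856.8053 / 22.11681) = 6.224147 cm.

k_y ≈ 6.2241 cm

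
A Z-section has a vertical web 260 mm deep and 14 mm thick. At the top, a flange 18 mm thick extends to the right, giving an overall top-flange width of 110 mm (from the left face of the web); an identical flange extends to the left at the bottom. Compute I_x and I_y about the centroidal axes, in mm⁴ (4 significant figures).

Break the section into simple shapes (no overlaps), measuring from the bottom-left corner of the bounding box.
Web: 14 × 260, A = 3 640 mm², y = 130 mm, Ī = 20 505 333 mm⁴.
Top flange (beyond web): 96 × 18, A = 1 728 mm², y = 251 mm, Ī = 46 656 mm⁴.
Bottom flange (beyond web): 96 × 18, A = 1 728 mm², y = 9 mm, Ī = 46 656 mm⁴.
Centroid: ȳ = ΣA·y / ΣA = 130 mm.
Transfer each piece to the centroidal x-axis using Ī + A·d² with d = y − 130:
  web: d = 0 mm → contributes +20 505 333 mm⁴
  top flange (beyond web): d = 121 mm → contributes +25 346 304 mm⁴
  bottom flange (beyond web): d = -121 mm → contributes +25 346 304 mm⁴
Total I = 71 197 941 mm⁴.
For the y-axis: x̄ = 103 mm.
Repeating about the centroidal y-axis gives I_y = 13 168 061 mm⁴.

I_x ≈ 7.120 × 10⁷ mm⁴, I_y ≈ 1.317 × 10⁷ mm⁴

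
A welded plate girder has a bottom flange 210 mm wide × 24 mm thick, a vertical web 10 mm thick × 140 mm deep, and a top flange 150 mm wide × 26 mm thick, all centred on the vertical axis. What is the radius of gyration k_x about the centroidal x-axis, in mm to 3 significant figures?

k_x ≈ 77.9 mm

Split into non-overlapping primitives; take the origin at the lower-left of the bounding box.
Bottom plate: 210 × 24, A = 5 040 mm², y = 12 mm, Ī = 241 920 mm⁴.
Web plate: 10 × 140, A = 1 400 mm², y = 94 mm, Ī = 2 286 667 mm⁴.
Top plate: 150 × 26, A = 3 900 mm², y = 177 mm, Ī = 219 700 mm⁴.
Centroid: ȳ = ΣA·y / ΣA = 85.337 mm.
Transfer each piece to the centroidal x-axis using Ī + A·d² with d = y − 85.337:
  bottom plate: d = -73.337 mm → contributes +27 348 303 mm⁴
  web plate: d = 8.6634 mm → contributes +2 391 744 mm⁴
  top plate: d = 91.663 mm → contributes +32 988 228 mm⁴
Total I = 62 728 275 mm⁴.
Radius of gyration: k = √(I/A) = √(62 728 275 / 10 340) = 77.888 mm.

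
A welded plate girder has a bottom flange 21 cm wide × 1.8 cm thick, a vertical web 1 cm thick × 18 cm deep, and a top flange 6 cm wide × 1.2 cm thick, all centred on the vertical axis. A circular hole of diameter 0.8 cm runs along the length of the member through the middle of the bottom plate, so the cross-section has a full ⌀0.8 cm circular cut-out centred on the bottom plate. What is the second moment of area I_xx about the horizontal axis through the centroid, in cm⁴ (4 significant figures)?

I_xx ≈ 3375 cm⁴

Treat the section as a set of non-overlapping primitives; coordinates are from the bounding-box lower-left.
Bottom plate: 21 × 1.8, A = 37.8 cm², y = 0.9 cm, Ī = 10.206 cm⁴.
Web plate: 1 × 18, A = 18 cm², y = 10.8 cm, Ī = 486 cm⁴.
Top plate: 6 × 1.2, A = 7.2 cm², y = 20.4 cm, Ī = 0.864 cm⁴.
Hole (subtracted): ⌀0.8, A = 0.502655 cm², y = 0.9 cm, Ī = 0.0201062 cm⁴.
Centroid: ȳ = ΣA·y / ΣA = 5.99782 cm.
Transfer each piece to the horizontal axis through the centroid using Ī + A·d² with d = y − 5.99782:
  bottom plate: d = -5.09782 cm → contributes +992.542 cm⁴
  web plate: d = 4.80218 cm → contributes +901.097 cm⁴
  top plate: d = 14.4022 cm → contributes +1494.31 cm⁴
  hole: d = -5.09782 cm → contributes −13.083 cm⁴
Total I = 3374.87 cm⁴.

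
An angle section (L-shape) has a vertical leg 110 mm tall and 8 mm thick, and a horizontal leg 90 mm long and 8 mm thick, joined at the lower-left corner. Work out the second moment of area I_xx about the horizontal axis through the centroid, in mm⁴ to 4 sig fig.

Treat the section as a set of non-overlapping primitives; coordinates are from the bounding-box lower-left.
Vertical leg: 8 × 110, A = 880 mm², y = 55 mm, Ī = 887 333 mm⁴.
Horizontal leg (remainder): 82 × 8, A = 656 mm², y = 4 mm, Ī = 3498.67 mm⁴.
Centroid: ȳ = ΣA·y / ΣA = 33.2188 mm.
Transfer each piece to the horizontal axis through the centroid using Ī + A·d² with d = y − 33.2188:
  vertical leg: d = 21.7813 mm → contributes +1 304 825 mm⁴
  horizontal leg (remainder): d = -29.2188 mm → contributes +563 549 mm⁴
Total I = 1 868 375 mm⁴.

I_xx ≈ 1.868 × 10⁶ mm⁴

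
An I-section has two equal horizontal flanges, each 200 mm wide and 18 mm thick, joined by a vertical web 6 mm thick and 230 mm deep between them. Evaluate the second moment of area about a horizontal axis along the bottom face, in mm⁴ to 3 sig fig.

Treat the section as a set of non-overlapping primitives; coordinates are from the bounding-box lower-left.
Bottom flange: 200 × 18, A = 3 600 mm², y = 9 mm, Ī = 97 200 mm⁴.
Web: 6 × 230, A = 1 380 mm², y = 133 mm, Ī = 6 083 500 mm⁴.
Top flange: 200 × 18, A = 3 600 mm², y = 257 mm, Ī = 97 200 mm⁴.
Transfer each piece to the bottom edge using Ī + A·d² with d = y − 0:
  bottom flange: d = 9 mm → contributes +388 800 mm⁴
  web: d = 133 mm → contributes +30 494 320 mm⁴
  top flange: d = 257 mm → contributes +237 873 600 mm⁴
Total I = 268 756 720 mm⁴.

I_base ≈ 2.69 × 10⁸ mm⁴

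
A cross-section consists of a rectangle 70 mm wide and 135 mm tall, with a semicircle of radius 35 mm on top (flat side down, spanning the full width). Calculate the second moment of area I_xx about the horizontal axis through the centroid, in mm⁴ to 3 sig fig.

I_xx ≈ 2.54 × 10⁷ mm⁴

Break the section into simple shapes (no overlaps), measuring from the bottom-left corner of the bounding box.
Rectangular body: 70 × 135, A = 9 450 mm², y = 67.5 mm, Ī = 14 352 188 mm⁴.
Semicircular cap: semicircle r = 35, A = 1924.2 mm², y = 149.85 mm, Ī = 164 704 mm⁴.
Centroid: ȳ = ΣA·y / ΣA = 81.432 mm.
Transfer each piece to the horizontal axis through the centroid using Ī + A·d² with d = y − 81.432:
  rectangular body: d = -13.932 mm → contributes +16 186 504 mm⁴
  semicircular cap: d = 68.422 mm → contributes +9 173 156 mm⁴
Total I = 25 359 660 mm⁴.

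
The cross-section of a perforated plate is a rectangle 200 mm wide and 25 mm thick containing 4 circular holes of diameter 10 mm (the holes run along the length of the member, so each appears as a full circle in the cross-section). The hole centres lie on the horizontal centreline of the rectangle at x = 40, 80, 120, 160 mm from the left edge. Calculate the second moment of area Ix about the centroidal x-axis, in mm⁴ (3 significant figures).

Ix ≈ 2.58 × 10⁵ mm⁴

Break the section into simple shapes (no overlaps), measuring from the bottom-left corner of the bounding box.
Plate: 200 × 25, A = 5 000 mm², y = 12.5 mm, Ī = 260 417 mm⁴.
Hole 1 (subtracted): ⌀10, A = 78.54 mm², y = 12.5 mm, Ī = 490.87 mm⁴.
Hole 2 (subtracted): ⌀10, A = 78.54 mm², y = 12.5 mm, Ī = 490.87 mm⁴.
Hole 3 (subtracted): ⌀10, A = 78.54 mm², y = 12.5 mm, Ī = 490.87 mm⁴.
Hole 4 (subtracted): ⌀10, A = 78.54 mm², y = 12.5 mm, Ī = 490.87 mm⁴.
By symmetry the centroid is at mid-height, ȳ = 12.5 mm.
All pieces are centred on the centroidal x-axis, so I = ΣĪ (holes subtracted) = 258 453 mm⁴.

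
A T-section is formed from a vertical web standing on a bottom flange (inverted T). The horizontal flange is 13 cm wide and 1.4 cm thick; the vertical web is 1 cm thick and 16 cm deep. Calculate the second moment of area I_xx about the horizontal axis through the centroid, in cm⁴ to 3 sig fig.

I_xx ≈ 989 cm⁴

Break the section into simple shapes (no overlaps), measuring from the bottom-left corner of the bounding box.
Flange: 13 × 1.4, A = 18.2 cm², y = 0.7 cm, Ī = 2.9727 cm⁴.
Web: 1 × 16, A = 16 cm², y = 9.4 cm, Ī = 341.33 cm⁴.
Centroid: ȳ = ΣA·y / ΣA = 4.7702 cm.
Transfer each piece to the horizontal axis through the centroid using Ī + A·d² with d = y − 4.7702:
  flange: d = -4.0702 cm → contributes +304.48 cm⁴
  web: d = 4.6298 cm → contributes +684.3 cm⁴
Total I = 988.78 cm⁴.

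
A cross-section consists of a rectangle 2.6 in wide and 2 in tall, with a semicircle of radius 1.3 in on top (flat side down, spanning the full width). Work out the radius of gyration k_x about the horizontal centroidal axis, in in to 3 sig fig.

k_x ≈ 0.894 in

Decompose the section into non-overlapping parts with the origin at the bottom-left of its bounding rectangle.
Rectangular body: 2.6 × 2, A = 5.2 in², y = 1 in, Ī = 1.7333 in⁴.
Semicircular cap: semicircle r = 1.3, A = 2.6546 in², y = 2.5517 in, Ī = 0.31348 in⁴.
Centroid: ȳ = ΣA·y / ΣA = 1.5244 in.
Transfer each piece to the horizontal centroidal axis using Ī + A·d² with d = y − 1.5244:
  rectangular body: d = -0.52444 in → contributes +3.1635 in⁴
  semicircular cap: d = 1.0273 in → contributes +3.115 in⁴
Total I = 6.2786 in⁴.
Radius of gyration: k = √(I/A) = √(6.2786 / 7.8546) = 0.89406 in.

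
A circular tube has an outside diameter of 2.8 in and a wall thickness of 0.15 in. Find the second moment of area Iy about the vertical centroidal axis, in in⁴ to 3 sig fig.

Iy ≈ 1.10 in⁴

Treat the section as a set of non-overlapping primitives; coordinates are from the bounding-box lower-left.
Outer circle: ⌀2.8, A = 6.1575 in², x = 1.4 in, Ī = 3.0172 in⁴.
Bore (subtracted): ⌀2.5, A = 4.9087 in², x = 1.4 in, Ī = 1.9175 in⁴.
By symmetry the centroid is at mid-width, x̄ = 1.4 in.
All pieces are centred on the vertical centroidal axis, so I = ΣĪ (holes subtracted) = 1.0997 in⁴.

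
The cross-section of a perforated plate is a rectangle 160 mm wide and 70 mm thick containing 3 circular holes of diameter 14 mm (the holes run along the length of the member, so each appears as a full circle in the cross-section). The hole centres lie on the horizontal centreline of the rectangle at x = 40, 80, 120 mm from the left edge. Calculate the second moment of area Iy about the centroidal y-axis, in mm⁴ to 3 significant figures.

Iy ≈ 2.34 × 10⁷ mm⁴

Decompose the section into non-overlapping parts with the origin at the bottom-left of its bounding rectangle.
Plate: 160 × 70, A = 11 200 mm², x = 80 mm, Ī = 23 893 333 mm⁴.
Hole 1 (subtracted): ⌀14, A = 153.94 mm², x = 40 mm, Ī = 1885.7 mm⁴.
Hole 2 (subtracted): ⌀14, A = 153.94 mm², x = 80 mm, Ī = 1885.7 mm⁴.
Hole 3 (subtracted): ⌀14, A = 153.94 mm², x = 120 mm, Ī = 1885.7 mm⁴.
By symmetry the centroid is at mid-width, x̄ = 80 mm.
Transfer each piece to the centroidal y-axis using Ī + A·d² with d = x − 80:
  plate: d = 0 mm → contributes +23 893 333 mm⁴
  hole 1: d = -40 mm → contributes −248 187 mm⁴
  hole 2: d = 0 mm → contributes −1885.7 mm⁴
  hole 3: d = 40 mm → contributes −248 187 mm⁴
Total I = 23 395 074 mm⁴.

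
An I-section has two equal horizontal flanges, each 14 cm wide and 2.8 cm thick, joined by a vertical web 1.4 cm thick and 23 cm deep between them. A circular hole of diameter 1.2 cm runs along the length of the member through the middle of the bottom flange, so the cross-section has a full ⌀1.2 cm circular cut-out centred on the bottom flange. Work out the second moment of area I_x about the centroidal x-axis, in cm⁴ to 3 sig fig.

Split into non-overlapping primitives; take the origin at the lower-left of the bounding box.
Bottom flange: 14 × 2.8, A = 39.2 cm², y = 1.4 cm, Ī = 25.611 cm⁴.
Web: 1.4 × 23, A = 32.2 cm², y = 14.3 cm, Ī = 1419.5 cm⁴.
Top flange: 14 × 2.8, A = 39.2 cm², y = 27.2 cm, Ī = 25.611 cm⁴.
Hole (subtracted): ⌀1.2, A = 1.131 cm², y = 1.4 cm, Ī = 0.10179 cm⁴.
Centroid: ȳ = ΣA·y / ΣA = 14.433 cm.
Transfer each piece to the centroidal x-axis using Ī + A·d² with d = y − 14.433:
  bottom flange: d = -13.033 cm → contributes +6684.4 cm⁴
  web: d = -0.13328 cm → contributes +1420.1 cm⁴
  top flange: d = 12.767 cm → contributes +6414.8 cm⁴
  hole: d = -13.033 cm → contributes −192.22 cm⁴
Total I = 14 327 cm⁴.

I_x ≈ 1.43 × 10⁴ cm⁴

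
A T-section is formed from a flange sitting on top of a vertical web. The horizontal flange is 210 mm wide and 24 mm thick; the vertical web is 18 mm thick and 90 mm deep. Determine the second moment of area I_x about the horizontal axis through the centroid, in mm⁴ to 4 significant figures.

I_x ≈ 5.319 × 10⁶ mm⁴

Split into non-overlapping primitives; take the origin at the lower-left of the bounding box.
Flange: 210 × 24, A = 5 040 mm², y = 102 mm, Ī = 241 920 mm⁴.
Web: 18 × 90, A = 1 620 mm², y = 45 mm, Ī = 1 093 500 mm⁴.
Centroid: ȳ = ΣA·y / ΣA = 88.1351 mm.
Transfer each piece to the horizontal axis through the centroid using Ī + A·d² with d = y − 88.1351:
  flange: d = 13.8649 mm → contributes +1 210 782 mm⁴
  web: d = -43.1351 mm → contributes +4 107 737 mm⁴
Total I = 5 318 518 mm⁴.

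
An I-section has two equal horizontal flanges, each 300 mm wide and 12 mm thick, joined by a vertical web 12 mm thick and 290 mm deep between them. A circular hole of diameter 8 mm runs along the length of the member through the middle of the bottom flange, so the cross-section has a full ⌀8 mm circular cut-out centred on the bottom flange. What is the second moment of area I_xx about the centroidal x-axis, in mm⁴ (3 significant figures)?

Break the section into simple shapes (no overlaps), measuring from the bottom-left corner of the bounding box.
Bottom flange: 300 × 12, A = 3 600 mm², y = 6 mm, Ī = 43 200 mm⁴.
Web: 12 × 290, A = 3 480 mm², y = 157 mm, Ī = 24 389 000 mm⁴.
Top flange: 300 × 12, A = 3 600 mm², y = 308 mm, Ī = 43 200 mm⁴.
Hole (subtracted): ⌀8, A = 50.265 mm², y = 6 mm, Ī = 201.06 mm⁴.
Centroid: ȳ = ΣA·y / ΣA = 157.71 mm.
Transfer each piece to the centroidal x-axis using Ī + A·d² with d = y − 157.71:
  bottom flange: d = -151.71 mm → contributes +82 904 943 mm⁴
  web: d = -0.71404 mm → contributes +24 390 774 mm⁴
  top flange: d = 150.29 mm → contributes +81 352 328 mm⁴
  hole: d = -151.71 mm → contributes −1 157 169 mm⁴
Total I = 187 490 876 mm⁴.

I_xx ≈ 1.87 × 10⁸ mm⁴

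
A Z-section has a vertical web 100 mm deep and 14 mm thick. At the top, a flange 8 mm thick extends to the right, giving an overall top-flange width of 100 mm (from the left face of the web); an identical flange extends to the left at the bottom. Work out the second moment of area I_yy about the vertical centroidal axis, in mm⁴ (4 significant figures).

Treat the section as a set of non-overlapping primitives; coordinates are from the bounding-box lower-left.
Web: 14 × 100, A = 1 400 mm², x = 93 mm, Ī = 22866.7 mm⁴.
Top flange (beyond web): 86 × 8, A = 688 mm², x = 143 mm, Ī = 424 037 mm⁴.
Bottom flange (beyond web): 86 × 8, A = 688 mm², x = 43 mm, Ī = 424 037 mm⁴.
Centroid: x̄ = ΣA·x / ΣA = 93 mm.
Transfer each piece to the vertical centroidal axis using Ī + A·d² with d = x − 93:
  web: d = 0 mm → contributes +22866.7 mm⁴
  top flange (beyond web): d = 50 mm → contributes +2 144 037 mm⁴
  bottom flange (beyond web): d = -50 mm → contributes +2 144 037 mm⁴
Total I = 4 310 941 mm⁴.

I_yy ≈ 4.311 × 10⁶ mm⁴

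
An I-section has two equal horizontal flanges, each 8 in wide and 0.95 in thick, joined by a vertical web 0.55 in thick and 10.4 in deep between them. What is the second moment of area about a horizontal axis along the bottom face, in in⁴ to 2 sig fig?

Break the section into simple shapes (no overlaps), measuring from the bottom-left corner of the bounding box.
Bottom flange: 8 × 0.95, A = 7.6 in², y = 0.475 in, Ī = 0.5716 in⁴.
Web: 0.55 × 10.4, A = 5.72 in², y = 6.15 in, Ī = 51.56 in⁴.
Top flange: 8 × 0.95, A = 7.6 in², y = 11.83 in, Ī = 0.5716 in⁴.
Transfer each piece to a horizontal axis along the bottom face using Ī + A·d² with d = y − 0:
  bottom flange: d = 0.475 in → contributes +2.286 in⁴
  web: d = 6.15 in → contributes +267.9 in⁴
  top flange: d = 11.83 in → contributes +1 063 in⁴
Total I = 1 333 in⁴.

I_base ≈ 1300 in⁴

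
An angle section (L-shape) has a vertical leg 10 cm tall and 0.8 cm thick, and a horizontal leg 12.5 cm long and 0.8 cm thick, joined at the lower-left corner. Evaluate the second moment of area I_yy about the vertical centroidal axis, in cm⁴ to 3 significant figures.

Split into non-overlapping primitives; take the origin at the lower-left of the bounding box.
Vertical leg: 0.8 × 10, A = 8 cm², x = 0.4 cm, Ī = 0.42667 cm⁴.
Horizontal leg (remainder): 11.7 × 0.8, A = 9.36 cm², x = 6.65 cm, Ī = 106.77 cm⁴.
Centroid: x̄ = ΣA·x / ΣA = 3.7698 cm.
Transfer each piece to the vertical centroidal axis using Ī + A·d² with d = x − 3.7698:
  vertical leg: d = -3.3698 cm → contributes +91.272 cm⁴
  horizontal leg (remainder): d = 2.8802 cm → contributes +184.42 cm⁴
Total I = 275.69 cm⁴.

I_yy ≈ 276 cm⁴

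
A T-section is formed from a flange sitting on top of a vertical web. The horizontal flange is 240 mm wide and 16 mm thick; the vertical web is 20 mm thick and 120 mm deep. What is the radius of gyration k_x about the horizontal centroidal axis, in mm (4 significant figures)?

k_x ≈ 39.61 mm

Treat the section as a set of non-overlapping primitives; coordinates are from the bounding-box lower-left.
Flange: 240 × 16, A = 3 840 mm², y = 128 mm, Ī = 81 920 mm⁴.
Web: 20 × 120, A = 2 400 mm², y = 60 mm, Ī = 2 880 000 mm⁴.
Centroid: ȳ = ΣA·y / ΣA = 101.846 mm.
Transfer each piece to the horizontal centroidal axis using Ī + A·d² with d = y − 101.846:
  flange: d = 26.1538 mm → contributes +2 708 571 mm⁴
  web: d = -41.8462 mm → contributes +7 082 641 mm⁴
Total I = 9 791 212 mm⁴.
Radius of gyration: k = √(I/A) = √(9 791 212 / 6 240) = 39.6119 mm.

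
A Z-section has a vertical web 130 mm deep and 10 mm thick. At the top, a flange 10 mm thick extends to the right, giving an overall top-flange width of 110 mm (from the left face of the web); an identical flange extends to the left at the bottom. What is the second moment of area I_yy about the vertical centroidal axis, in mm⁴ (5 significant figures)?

Break the section into simple shapes (no overlaps), measuring from the bottom-left corner of the bounding box.
Web: 10 × 130, A = 1 300 mm², x = 105 mm, Ī = 10833.33 mm⁴.
Top flange (beyond web): 100 × 10, A = 1 000 mm², x = 160 mm, Ī = 833333.3 mm⁴.
Bottom flange (beyond web): 100 × 10, A = 1 000 mm², x = 50 mm, Ī = 833333.3 mm⁴.
Centroid: x̄ = ΣA·x / ΣA = 105 mm.
Transfer each piece to the vertical centroidal axis using Ī + A·d² with d = x − 105:
  web: d = 0 mm → contributes +10833.33 mm⁴
  top flange (beyond web): d = 55 mm → contributes +3 858 333 mm⁴
  bottom flange (beyond web): d = -55 mm → contributes +3 858 333 mm⁴
Total I = 7 727 500 mm⁴.

I_yy ≈ 7.7275 × 10⁶ mm⁴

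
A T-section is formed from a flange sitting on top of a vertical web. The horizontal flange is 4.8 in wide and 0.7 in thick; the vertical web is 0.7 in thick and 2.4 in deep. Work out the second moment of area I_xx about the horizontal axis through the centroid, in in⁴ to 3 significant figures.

Decompose the section into non-overlapping parts with the origin at the bottom-left of its bounding rectangle.
Flange: 4.8 × 0.7, A = 3.36 in², y = 2.75 in, Ī = 0.1372 in⁴.
Web: 0.7 × 2.4, A = 1.68 in², y = 1.2 in, Ī = 0.8064 in⁴.
Centroid: ȳ = ΣA·y / ΣA = 2.2333 in.
Transfer each piece to the horizontal axis through the centroid using Ī + A·d² with d = y − 2.2333:
  flange: d = 0.51667 in → contributes +1.0341 in⁴
  web: d = -1.0333 in → contributes +2.6003 in⁴
Total I = 3.6344 in⁴.

I_xx ≈ 3.63 in⁴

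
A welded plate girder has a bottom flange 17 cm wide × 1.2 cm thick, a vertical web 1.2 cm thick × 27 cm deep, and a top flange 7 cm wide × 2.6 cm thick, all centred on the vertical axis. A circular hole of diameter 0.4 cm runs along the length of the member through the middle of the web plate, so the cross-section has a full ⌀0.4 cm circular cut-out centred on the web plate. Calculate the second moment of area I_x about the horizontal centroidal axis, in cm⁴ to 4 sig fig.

I_x ≈ 1.002 × 10⁴ cm⁴

Treat the section as a set of non-overlapping primitives; coordinates are from the bounding-box lower-left.
Bottom plate: 17 × 1.2, A = 20.4 cm², y = 0.6 cm, Ī = 2.448 cm⁴.
Web plate: 1.2 × 27, A = 32.4 cm², y = 14.7 cm, Ī = 1968.3 cm⁴.
Top plate: 7 × 2.6, A = 18.2 cm², y = 29.5 cm, Ī = 10.2527 cm⁴.
Hole (subtracted): ⌀0.4, A = 0.125664 cm², y = 14.7 cm, Ī = 0.00125664 cm⁴.
Centroid: ȳ = ΣA·y / ΣA = 14.4421 cm.
Transfer each piece to the horizontal centroidal axis using Ī + A·d² with d = y − 14.4421:
  bottom plate: d = -13.8421 cm → contributes +3911.15 cm⁴
  web plate: d = 0.257921 cm → contributes +1970.46 cm⁴
  top plate: d = 15.0579 cm → contributes +4136.94 cm⁴
  hole: d = 0.257921 cm → contributes −0.00961621 cm⁴
Total I = 10018.5 cm⁴.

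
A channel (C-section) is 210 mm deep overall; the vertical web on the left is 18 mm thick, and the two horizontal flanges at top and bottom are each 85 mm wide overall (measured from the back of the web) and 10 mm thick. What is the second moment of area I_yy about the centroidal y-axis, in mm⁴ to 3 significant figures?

I_yy ≈ 2.39 × 10⁶ mm⁴

Treat the section as a set of non-overlapping primitives; coordinates are from the bounding-box lower-left.
Web: 18 × 210, A = 3 780 mm², x = 9 mm, Ī = 102 060 mm⁴.
Top flange (beyond web): 67 × 10, A = 670 mm², x = 51.5 mm, Ī = 250 636 mm⁴.
Bottom flange (beyond web): 67 × 10, A = 670 mm², x = 51.5 mm, Ī = 250 636 mm⁴.
Centroid: x̄ = ΣA·x / ΣA = 20.123 mm.
Transfer each piece to the centroidal y-axis using Ī + A·d² with d = x − 20.123:
  web: d = -11.123 mm → contributes +569 730 mm⁴
  top flange (beyond web): d = 31.377 mm → contributes +910 260 mm⁴
  bottom flange (beyond web): d = 31.377 mm → contributes +910 260 mm⁴
Total I = 2 390 249 mm⁴.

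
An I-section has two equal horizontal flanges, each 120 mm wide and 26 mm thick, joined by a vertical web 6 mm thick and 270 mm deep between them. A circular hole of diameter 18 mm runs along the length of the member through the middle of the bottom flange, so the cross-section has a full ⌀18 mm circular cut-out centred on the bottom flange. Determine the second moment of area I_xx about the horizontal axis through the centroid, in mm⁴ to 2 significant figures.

Break the section into simple shapes (no overlaps), measuring from the bottom-left corner of the bounding box.
Bottom flange: 120 × 26, A = 3 120 mm², y = 13 mm, Ī = 175 760 mm⁴.
Web: 6 × 270, A = 1 620 mm², y = 161 mm, Ī = 9 841 500 mm⁴.
Top flange: 120 × 26, A = 3 120 mm², y = 309 mm, Ī = 175 760 mm⁴.
Hole (subtracted): ⌀18, A = 254.5 mm², y = 13 mm, Ī = 5 153 mm⁴.
Centroid: ȳ = ΣA·y / ΣA = 166 mm.
Transfer each piece to the horizontal axis through the centroid using Ī + A·d² with d = y − 166:
  bottom flange: d = -153 mm → contributes +73 165 873 mm⁴
  web: d = -4.952 mm → contributes +9 881 224 mm⁴
  top flange: d = 143 mm → contributes +64 019 617 mm⁴
  hole: d = -153 mm → contributes −5 958 269 mm⁴
Total I = 141 108 444 mm⁴.

I_xx ≈ 1.4 × 10⁸ mm⁴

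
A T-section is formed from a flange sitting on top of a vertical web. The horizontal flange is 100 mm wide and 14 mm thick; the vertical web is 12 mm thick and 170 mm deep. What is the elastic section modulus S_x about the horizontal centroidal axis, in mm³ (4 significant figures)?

S_x ≈ 9.770 × 10⁴ mm³

Break the section into simple shapes (no overlaps), measuring from the bottom-left corner of the bounding box.
Flange: 100 × 14, A = 1 400 mm², y = 177 mm, Ī = 22866.7 mm⁴.
Web: 12 × 170, A = 2 040 mm², y = 85 mm, Ī = 4 913 000 mm⁴.
Centroid: ȳ = ΣA·y / ΣA = 122.442 mm.
Transfer each piece to the horizontal centroidal axis using Ī + A·d² with d = y − 122.442:
  flange: d = 54.5581 mm → contributes +4 190 093 mm⁴
  web: d = -37.4419 mm → contributes +7 772 862 mm⁴
Total I = 11 962 955 mm⁴.
Extreme fibre distance c = 122.442 mm; S = I/c = 97703.1 mm³.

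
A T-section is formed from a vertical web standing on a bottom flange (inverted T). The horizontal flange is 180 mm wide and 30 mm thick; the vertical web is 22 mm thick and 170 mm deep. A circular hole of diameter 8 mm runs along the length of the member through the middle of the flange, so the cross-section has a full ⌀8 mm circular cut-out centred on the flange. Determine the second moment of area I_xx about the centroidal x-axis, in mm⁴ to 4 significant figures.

I_xx ≈ 3.142 × 10⁷ mm⁴

Split into non-overlapping primitives; take the origin at the lower-left of the bounding box.
Flange: 180 × 30, A = 5 400 mm², y = 15 mm, Ī = 405 000 mm⁴.
Web: 22 × 170, A = 3 740 mm², y = 115 mm, Ī = 9 007 167 mm⁴.
Hole (subtracted): ⌀8, A = 50.2655 mm², y = 15 mm, Ī = 201.062 mm⁴.
Centroid: ȳ = ΣA·y / ΣA = 56.1453 mm.
Transfer each piece to the centroidal x-axis using Ī + A·d² with d = y − 56.1453:
  flange: d = -41.1453 mm → contributes +9 546 860 mm⁴
  web: d = 58.8547 mm → contributes +21 962 055 mm⁴
  hole: d = -41.1453 mm → contributes −85297.4 mm⁴
Total I = 31 423 617 mm⁴.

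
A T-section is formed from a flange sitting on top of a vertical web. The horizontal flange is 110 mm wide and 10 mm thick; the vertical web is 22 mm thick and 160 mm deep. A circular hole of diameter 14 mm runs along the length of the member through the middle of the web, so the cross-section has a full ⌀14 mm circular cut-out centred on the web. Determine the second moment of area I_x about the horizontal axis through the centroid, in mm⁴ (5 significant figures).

Split into non-overlapping primitives; take the origin at the lower-left of the bounding box.
Flange: 110 × 10, A = 1 100 mm², y = 165 mm, Ī = 9166.667 mm⁴.
Web: 22 × 160, A = 3 520 mm², y = 80 mm, Ī = 7 509 333 mm⁴.
Hole (subtracted): ⌀14, A = 153.938 mm², y = 80 mm, Ī = 1885.741 mm⁴.
Centroid: ȳ = ΣA·y / ΣA = 100.9357 mm.
Transfer each piece to the horizontal axis through the centroid using Ī + A·d² with d = y − 100.9357:
  flange: d = 64.06433 mm → contributes +4 523 829 mm⁴
  web: d = -20.93567 mm → contributes +9 052 157 mm⁴
  hole: d = -20.93567 mm → contributes −69357.14 mm⁴
Total I = 13 506 629 mm⁴.

I_x ≈ 1.3507 × 10⁷ mm⁴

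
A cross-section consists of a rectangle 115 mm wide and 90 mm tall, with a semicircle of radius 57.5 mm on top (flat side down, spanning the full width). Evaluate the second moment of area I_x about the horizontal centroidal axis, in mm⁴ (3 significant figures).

I_x ≈ 2.48 × 10⁷ mm⁴

Decompose the section into non-overlapping parts with the origin at the bottom-left of its bounding rectangle.
Rectangular body: 115 × 90, A = 10 350 mm², y = 45 mm, Ī = 6 986 250 mm⁴.
Semicircular cap: semicircle r = 57.5, A = 5193.4 mm², y = 114.4 mm, Ī = 1 199 785 mm⁴.
Centroid: ȳ = ΣA·y / ΣA = 68.189 mm.
Transfer each piece to the horizontal centroidal axis using Ī + A·d² with d = y − 68.189:
  rectangular body: d = -23.189 mm → contributes +12 551 989 mm⁴
  semicircular cap: d = 46.214 mm → contributes +12 291 729 mm⁴
Total I = 24 843 718 mm⁴.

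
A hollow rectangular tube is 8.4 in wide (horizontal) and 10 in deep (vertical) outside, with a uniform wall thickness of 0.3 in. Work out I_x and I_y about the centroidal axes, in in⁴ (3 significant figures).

Treat the section as a set of non-overlapping primitives; coordinates are from the bounding-box lower-left.
Outer rectangle: 8.4 × 10, A = 84 in², y = 5 in, Ī = 700 in⁴.
Inner void (subtracted): 7.8 × 9.4, A = 73.32 in², y = 5 in, Ī = 539.88 in⁴.
By symmetry the centroid is at mid-height, ȳ = 5 in.
All pieces are centred on the centroidal x-axis, so I = ΣĪ (holes subtracted) = 160.12 in⁴.
Repeating about the centroidal y-axis gives I_y = 122.19 in⁴.

I_x ≈ 160 in⁴, I_y ≈ 122 in⁴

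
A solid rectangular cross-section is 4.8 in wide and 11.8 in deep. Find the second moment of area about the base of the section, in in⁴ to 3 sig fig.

The section: 4.8 × 11.8, A = 56.64 in², y = 5.9 in, Ī = 657.21 in⁴.
Transfer it to a horizontal axis along the bottom face using Ī + A·d² with d = y − 0:
  the section: d = 5.9 in → contributes +2628.9 in⁴
Total I = 2628.9 in⁴.

I_base ≈ 2630 in⁴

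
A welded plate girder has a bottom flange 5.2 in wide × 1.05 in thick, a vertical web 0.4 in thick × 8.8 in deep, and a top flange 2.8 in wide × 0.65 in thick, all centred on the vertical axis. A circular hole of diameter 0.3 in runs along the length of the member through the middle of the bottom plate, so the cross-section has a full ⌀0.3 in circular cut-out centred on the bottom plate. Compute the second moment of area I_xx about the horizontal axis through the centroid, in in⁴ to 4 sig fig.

I_xx ≈ 164.6 in⁴

Decompose the section into non-overlapping parts with the origin at the bottom-left of its bounding rectangle.
Bottom plate: 5.2 × 1.05, A = 5.46 in², y = 0.525 in, Ī = 0.501638 in⁴.
Web plate: 0.4 × 8.8, A = 3.52 in², y = 5.45 in, Ī = 22.7157 in⁴.
Top plate: 2.8 × 0.65, A = 1.82 in², y = 10.175 in, Ī = 0.0640792 in⁴.
Hole (subtracted): ⌀0.3, A = 0.0706858 in², y = 0.525 in, Ī = 0.000397608 in⁴.
Centroid: ȳ = ΣA·y / ΣA = 3.77768 in.
Transfer each piece to the horizontal axis through the centroid using Ī + A·d² with d = y − 3.77768:
  bottom plate: d = -3.25268 in → contributes +58.268 in⁴
  web plate: d = 1.67232 in → contributes +32.56 in⁴
  top plate: d = 6.39732 in → contributes +74.5489 in⁴
  hole: d = -3.25268 in → contributes −0.748247 in⁴
Total I = 164.629 in⁴.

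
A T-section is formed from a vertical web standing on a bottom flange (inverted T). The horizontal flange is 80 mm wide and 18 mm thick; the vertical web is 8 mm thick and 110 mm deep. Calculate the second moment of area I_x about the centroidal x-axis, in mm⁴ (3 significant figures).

I_x ≈ 3.16 × 10⁶ mm⁴

Treat the section as a set of non-overlapping primitives; coordinates are from the bounding-box lower-left.
Flange: 80 × 18, A = 1 440 mm², y = 9 mm, Ī = 38 880 mm⁴.
Web: 8 × 110, A = 880 mm², y = 73 mm, Ī = 887 333 mm⁴.
Centroid: ȳ = ΣA·y / ΣA = 33.276 mm.
Transfer each piece to the centroidal x-axis using Ī + A·d² with d = y − 33.276:
  flange: d = -24.276 mm → contributes +887 497 mm⁴
  web: d = 39.724 mm → contributes +2 275 980 mm⁴
Total I = 3 163 477 mm⁴.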